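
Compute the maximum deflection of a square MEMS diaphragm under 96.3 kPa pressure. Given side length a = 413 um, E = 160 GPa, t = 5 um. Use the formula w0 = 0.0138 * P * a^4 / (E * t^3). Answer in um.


Step 1: Convert pressure to compatible units (E is in GPa, so P in GPa).
P = 96.3 kPa = 96.3e-6 GPa
Step 2: Compute numerator: 0.0138 * P * a^4.
a^4 = 413^4 = 29093783761
numerator = 0.0138 * 96.3e-6 * 29093783761 = 3.866389e+04
Step 3: Compute denominator: E * t^3 = 160 * 5^3 = 20000
Step 4: w0 = numerator / denominator = 3.866389e+04 / 20000 = 1.9332 um


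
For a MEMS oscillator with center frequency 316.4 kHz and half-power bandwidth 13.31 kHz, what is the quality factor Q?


Step 1: Q = f0 / bandwidth
Step 2: Q = 316.4 / 13.31
Q = 23.8


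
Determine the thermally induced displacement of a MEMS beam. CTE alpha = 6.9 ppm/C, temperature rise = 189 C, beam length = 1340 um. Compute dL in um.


Step 1: Convert CTE: alpha = 6.9 ppm/C = 6.9e-6 /C
Step 2: dL = 6.9e-6 * 189 * 1340
dL = 1.7475 um


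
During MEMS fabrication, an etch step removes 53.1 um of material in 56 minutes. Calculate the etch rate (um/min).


Step 1: Etch rate = depth / time
Step 2: rate = 53.1 / 56
rate = 0.948 um/min


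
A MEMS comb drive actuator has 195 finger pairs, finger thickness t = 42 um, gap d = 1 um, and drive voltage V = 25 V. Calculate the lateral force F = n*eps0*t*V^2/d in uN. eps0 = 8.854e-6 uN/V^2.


Step 1: Parameters: n=195, eps0=8.854e-6 uN/V^2, t=42 um, V=25 V, d=1 um
Step 2: V^2 = 625
Step 3: F = 195 * 8.854e-6 * 42 * 625 / 1
F = 45.321 uN


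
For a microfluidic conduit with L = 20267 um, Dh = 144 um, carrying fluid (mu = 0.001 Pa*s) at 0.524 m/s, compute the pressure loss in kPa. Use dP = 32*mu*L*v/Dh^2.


Step 1: Convert to SI: L = 20267e-6 m, Dh = 144e-6 m
Step 2: dP = 32 * 0.001 * 20267e-6 * 0.524 / (144e-6)^2
Step 3: dP = 16388.75 Pa
Step 4: Convert to kPa: dP = 16.39 kPa


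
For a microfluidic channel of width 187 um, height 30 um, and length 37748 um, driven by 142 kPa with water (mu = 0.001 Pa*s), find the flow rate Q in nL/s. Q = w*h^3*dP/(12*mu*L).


Step 1: Convert all dimensions to SI (meters).
w = 187e-6 m, h = 30e-6 m, L = 37748e-6 m, dP = 142e3 Pa
Step 2: Q = w * h^3 * dP / (12 * mu * L)
Q = 187e-6 * (30e-6)^3 * 142e3 / (12 * 0.001 * 37748e-6) = 1.5827726e-09 m^3/s
Step 3: Convert Q from m^3/s to nL/s (1 m^3 = 1e12 nL, so multiply by 1e12).
Q = 1582.773 nL/s


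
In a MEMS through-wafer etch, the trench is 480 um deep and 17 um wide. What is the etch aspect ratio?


Step 1: AR = depth / width
Step 2: AR = 480 / 17
AR = 28.2


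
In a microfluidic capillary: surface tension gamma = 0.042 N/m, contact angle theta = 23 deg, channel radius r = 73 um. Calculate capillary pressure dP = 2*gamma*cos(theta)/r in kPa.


Step 1: cos(23 deg) = 0.9205
Step 2: Convert r to m: r = 73e-6 m
Step 3: dP = 2 * 0.042 * 0.9205 / 73e-6 = 1059.2 Pa
Step 4: Convert Pa to kPa (divide by 1000).
dP = 1.06 kPa


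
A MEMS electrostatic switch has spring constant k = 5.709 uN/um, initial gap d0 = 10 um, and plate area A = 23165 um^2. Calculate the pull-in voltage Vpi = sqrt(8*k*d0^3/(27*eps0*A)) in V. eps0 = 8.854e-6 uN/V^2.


Step 1: Compute numerator: 8 * k * d0^3 = 8 * 5.709 * 10^3 = 45672.0
Step 2: Compute denominator: 27 * eps0 * A = 27 * 8.854e-6 * 23165 = 5.537779
Step 3: Vpi = sqrt(45672.0 / 5.537779)
Vpi = 90.81 V


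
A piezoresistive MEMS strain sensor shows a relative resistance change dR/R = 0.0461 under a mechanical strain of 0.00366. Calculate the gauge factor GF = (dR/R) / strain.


Step 1: Identify values.
dR/R = 0.0461, strain = 0.00366
Step 2: GF = (dR/R) / strain = 0.0461 / 0.00366
GF = 12.6


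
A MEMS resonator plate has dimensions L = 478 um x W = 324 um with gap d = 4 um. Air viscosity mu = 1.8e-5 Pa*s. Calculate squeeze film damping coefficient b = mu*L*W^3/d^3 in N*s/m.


Step 1: Convert to SI.
L = 478e-6 m, W = 324e-6 m, d = 4e-6 m
Step 2: W^3 = (324e-6)^3 = 3.40e-11 m^3
Step 3: d^3 = (4e-6)^3 = 6.40e-17 m^3
Step 4: b = 1.8e-5 * 478e-6 * 3.40e-11 / 6.40e-17
b = 4.57e-03 N*s/m


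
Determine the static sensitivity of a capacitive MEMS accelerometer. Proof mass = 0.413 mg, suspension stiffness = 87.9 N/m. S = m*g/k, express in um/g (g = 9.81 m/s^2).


Step 1: Convert mass: m = 0.413 mg = 4.13e-07 kg
Step 2: S = m * g / k = 4.13e-07 * 9.81 / 87.9
Step 3: S = 4.61e-08 m/g
Step 4: Convert to um/g: S = 0.046 um/g


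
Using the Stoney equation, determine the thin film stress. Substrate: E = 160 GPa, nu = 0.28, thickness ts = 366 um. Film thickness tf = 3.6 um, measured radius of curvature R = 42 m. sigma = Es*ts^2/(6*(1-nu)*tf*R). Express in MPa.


Step 1: Compute numerator: Es * ts^2 = 160 * 366^2 = 21432960 (GPa*um^2)
Step 2: Compute denominator (R in um): 6*(1-nu)*tf*R = 6*0.72*3.6*42e6 = 653184000.0 (um^2)
Step 3: sigma (GPa) = 21432960 / 653184000.0 = 3.2813e-02 GPa
Step 4: Convert to MPa (x1000): sigma = 32.8 MPa


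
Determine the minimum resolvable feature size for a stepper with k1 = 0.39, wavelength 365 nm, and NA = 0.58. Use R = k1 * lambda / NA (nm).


Step 1: Identify values: k1 = 0.39, lambda = 365 nm, NA = 0.58
Step 2: R = k1 * lambda / NA
R = 0.39 * 365 / 0.58
R = 245.4 nm


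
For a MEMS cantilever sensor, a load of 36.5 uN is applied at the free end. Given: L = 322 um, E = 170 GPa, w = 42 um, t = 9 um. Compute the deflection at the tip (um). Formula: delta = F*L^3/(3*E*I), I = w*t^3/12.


Step 1: Calculate the second moment of area.
I = w * t^3 / 12 = 42 * 9^3 / 12 = 2551.5 um^4
Step 2: Convert E to consistent units (1 GPa = 1000 uN/um^2).
E = 170 GPa = 170000 uN/um^2
Step 3: Calculate tip deflection.
delta = F * L^3 / (3 * E * I)
delta = 36.5 * 322^3 / (3 * 170000 * 2551.5)
delta = 0.9365 um


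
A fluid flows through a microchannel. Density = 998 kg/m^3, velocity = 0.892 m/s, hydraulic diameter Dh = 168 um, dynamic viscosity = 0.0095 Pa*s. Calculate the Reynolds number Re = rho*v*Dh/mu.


Step 1: Convert Dh to meters: Dh = 168e-6 m
Step 2: Re = rho * v * Dh / mu
Re = 998 * 0.892 * 168e-6 / 0.0095
Re = 15.743


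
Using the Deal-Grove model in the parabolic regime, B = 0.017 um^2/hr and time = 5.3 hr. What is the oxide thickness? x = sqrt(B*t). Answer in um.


Step 1: Compute B*t = 0.017 * 5.3 = 0.0901
Step 2: x = sqrt(0.0901)
x = 0.3 um


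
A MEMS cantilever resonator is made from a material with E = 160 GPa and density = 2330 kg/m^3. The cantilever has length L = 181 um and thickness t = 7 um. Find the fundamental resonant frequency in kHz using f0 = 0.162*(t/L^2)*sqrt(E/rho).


Step 1: Convert units to SI.
t_SI = 7e-6 m, L_SI = 181e-6 m
Step 2: Calculate sqrt(E/rho).
sqrt(160e9 / 2330) = 8286.71 m/s
Step 3: Compute f0.
f0 = 0.162 * 7e-6 / (181e-6)^2 * 8286.71 = 286838.9 Hz = 286.84 kHz


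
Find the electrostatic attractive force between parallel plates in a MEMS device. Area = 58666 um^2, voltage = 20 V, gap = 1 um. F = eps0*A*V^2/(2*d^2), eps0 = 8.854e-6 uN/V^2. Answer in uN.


Step 1: Identify parameters.
eps0 = 8.854e-6 uN/V^2, A = 58666 um^2, V = 20 V, d = 1 um
Step 2: Compute V^2 = 20^2 = 400
Step 3: Compute d^2 = 1^2 = 1
Step 4: F = 0.5 * 8.854e-6 * 58666 * 400 / 1
F = 103.886 uN


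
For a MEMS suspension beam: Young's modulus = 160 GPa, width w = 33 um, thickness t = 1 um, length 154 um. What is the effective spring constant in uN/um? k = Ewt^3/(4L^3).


Step 1: Convert E to consistent units (1 GPa = 1000 uN/um^2).
E = 160 GPa = 160000 uN/um^2
Step 2: Compute t^3 = 1^3 = 1
Step 3: Compute L^3 = 154^3 = 3652264
Step 4: k = 160000 * 33 * 1 / (4 * 3652264)
k = 0.3614 uN/um


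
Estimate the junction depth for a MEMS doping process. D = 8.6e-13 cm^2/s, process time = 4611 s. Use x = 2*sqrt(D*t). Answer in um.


Step 1: Compute D*t = 8.6e-13 * 4611 = 3.96546e-09 cm^2
Step 2: sqrt(D*t) = 6.29719e-05 cm
Step 3: x = 2 * 6.29719e-05 cm = 1.259438e-04 cm
Step 4: Convert to um (1 cm = 1e4 um): x = 1.259 um


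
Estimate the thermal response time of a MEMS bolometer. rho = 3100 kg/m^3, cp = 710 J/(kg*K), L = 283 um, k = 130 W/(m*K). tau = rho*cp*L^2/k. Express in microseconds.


Step 1: Convert L to m: L = 283e-6 m
Step 2: L^2 = (283e-6)^2 = 8.0089e-08 m^2
Step 3: tau = 3100 * 710 * 8.0089e-08 / 130 = 1.35596838e-03 s
Step 4: Convert to microseconds (multiply by 1e6).
tau = 1355.968 us


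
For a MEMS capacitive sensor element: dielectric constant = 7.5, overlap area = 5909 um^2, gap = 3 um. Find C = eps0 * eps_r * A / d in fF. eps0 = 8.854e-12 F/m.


Step 1: Convert area to m^2: A = 5909e-12 m^2
Step 2: Convert gap to m: d = 3e-6 m
Step 3: C = eps0 * eps_r * A / d
C = 8.854e-12 * 7.5 * 5909e-12 / 3e-6
Step 4: Convert to fF (multiply by 1e15).
C = 130.8 fF


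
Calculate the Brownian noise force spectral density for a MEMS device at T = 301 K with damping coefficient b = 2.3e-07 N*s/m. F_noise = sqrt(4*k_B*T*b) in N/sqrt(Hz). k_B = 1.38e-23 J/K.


Step 1: Compute 4 * k_B * T * b
= 4 * 1.38e-23 * 301 * 2.3e-07
= 3.8215e-27 N^2/Hz
Step 2: F_noise = sqrt(3.8215e-27)
F_noise = 6.18e-14 N/sqrt(Hz)


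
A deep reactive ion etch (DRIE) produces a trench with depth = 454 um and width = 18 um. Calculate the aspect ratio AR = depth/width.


Step 1: AR = depth / width
Step 2: AR = 454 / 18
AR = 25.2


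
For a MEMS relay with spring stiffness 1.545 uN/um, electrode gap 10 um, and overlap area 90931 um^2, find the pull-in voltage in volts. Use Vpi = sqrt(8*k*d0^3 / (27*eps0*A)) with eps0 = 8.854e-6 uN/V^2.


Step 1: Compute numerator: 8 * k * d0^3 = 8 * 1.545 * 10^3 = 12360.0
Step 2: Compute denominator: 27 * eps0 * A = 27 * 8.854e-6 * 90931 = 21.737783
Step 3: Vpi = sqrt(12360.0 / 21.737783)
Vpi = 23.85 V


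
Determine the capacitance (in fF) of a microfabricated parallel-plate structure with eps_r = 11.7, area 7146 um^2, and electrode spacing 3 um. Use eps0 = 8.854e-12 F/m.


Step 1: Convert area to m^2: A = 7146e-12 m^2
Step 2: Convert gap to m: d = 3e-6 m
Step 3: C = eps0 * eps_r * A / d
C = 8.854e-12 * 11.7 * 7146e-12 / 3e-6
Step 4: Convert to fF (multiply by 1e15).
C = 246.76 fF


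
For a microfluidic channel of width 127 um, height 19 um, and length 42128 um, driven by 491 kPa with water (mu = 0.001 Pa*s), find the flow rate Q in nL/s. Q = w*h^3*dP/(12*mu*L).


Step 1: Convert all dimensions to SI (meters).
w = 127e-6 m, h = 19e-6 m, L = 42128e-6 m, dP = 491e3 Pa
Step 2: Q = w * h^3 * dP / (12 * mu * L)
Q = 127e-6 * (19e-6)^3 * 491e3 / (12 * 0.001 * 42128e-6) = 8.4604591e-10 m^3/s
Step 3: Convert Q from m^3/s to nL/s (1 m^3 = 1e12 nL, so multiply by 1e12).
Q = 846.046 nL/s


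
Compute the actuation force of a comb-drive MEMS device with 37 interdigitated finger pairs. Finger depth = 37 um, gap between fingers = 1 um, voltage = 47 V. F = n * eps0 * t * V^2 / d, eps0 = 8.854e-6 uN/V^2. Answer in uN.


Step 1: Parameters: n=37, eps0=8.854e-6 uN/V^2, t=37 um, V=47 V, d=1 um
Step 2: V^2 = 2209
Step 3: F = 37 * 8.854e-6 * 37 * 2209 / 1
F = 26.776 uN


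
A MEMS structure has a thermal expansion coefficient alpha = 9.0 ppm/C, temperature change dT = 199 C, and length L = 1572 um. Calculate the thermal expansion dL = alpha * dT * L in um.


Step 1: Convert CTE: alpha = 9.0 ppm/C = 9.0e-6 /C
Step 2: dL = 9.0e-6 * 199 * 1572
dL = 2.8155 um


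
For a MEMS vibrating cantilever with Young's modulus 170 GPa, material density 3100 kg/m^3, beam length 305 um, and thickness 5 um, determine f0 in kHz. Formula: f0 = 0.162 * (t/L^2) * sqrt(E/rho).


Step 1: Convert units to SI.
t_SI = 5e-6 m, L_SI = 305e-6 m
Step 2: Calculate sqrt(E/rho).
sqrt(170e9 / 3100) = 7405.32 m/s
Step 3: Compute f0.
f0 = 0.162 * 5e-6 / (305e-6)^2 * 7405.32 = 64480.6 Hz = 64.48 kHz


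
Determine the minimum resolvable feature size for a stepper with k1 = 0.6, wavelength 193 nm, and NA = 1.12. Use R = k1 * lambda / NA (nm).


Step 1: Identify values: k1 = 0.6, lambda = 193 nm, NA = 1.12
Step 2: R = k1 * lambda / NA
R = 0.6 * 193 / 1.12
R = 103.4 nm


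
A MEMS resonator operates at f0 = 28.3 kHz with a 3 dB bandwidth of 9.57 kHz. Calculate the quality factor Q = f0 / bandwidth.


Step 1: Q = f0 / bandwidth
Step 2: Q = 28.3 / 9.57
Q = 3.0


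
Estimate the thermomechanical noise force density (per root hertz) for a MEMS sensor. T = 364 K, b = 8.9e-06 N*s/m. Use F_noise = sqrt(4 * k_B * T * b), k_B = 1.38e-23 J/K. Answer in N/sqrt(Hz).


Step 1: Compute 4 * k_B * T * b
= 4 * 1.38e-23 * 364 * 8.9e-06
= 1.7883e-25 N^2/Hz
Step 2: F_noise = sqrt(1.7883e-25)
F_noise = 4.23e-13 N/sqrt(Hz)


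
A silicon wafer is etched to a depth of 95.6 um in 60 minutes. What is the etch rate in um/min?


Step 1: Etch rate = depth / time
Step 2: rate = 95.6 / 60
rate = 1.593 um/min


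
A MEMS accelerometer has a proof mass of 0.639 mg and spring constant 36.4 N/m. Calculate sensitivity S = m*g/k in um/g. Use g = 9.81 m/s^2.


Step 1: Convert mass: m = 0.639 mg = 6.39e-07 kg
Step 2: S = m * g / k = 6.39e-07 * 9.81 / 36.4
Step 3: S = 1.72e-07 m/g
Step 4: Convert to um/g: S = 0.172 um/g


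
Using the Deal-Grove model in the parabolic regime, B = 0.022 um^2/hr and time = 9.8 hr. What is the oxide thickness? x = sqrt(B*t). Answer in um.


Step 1: Compute B*t = 0.022 * 9.8 = 0.2156
Step 2: x = sqrt(0.2156)
x = 0.464 um


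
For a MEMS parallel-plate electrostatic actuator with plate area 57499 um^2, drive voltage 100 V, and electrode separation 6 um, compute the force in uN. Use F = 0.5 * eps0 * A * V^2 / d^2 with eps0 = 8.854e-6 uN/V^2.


Step 1: Identify parameters.
eps0 = 8.854e-6 uN/V^2, A = 57499 um^2, V = 100 V, d = 6 um
Step 2: Compute V^2 = 100^2 = 10000
Step 3: Compute d^2 = 6^2 = 36
Step 4: F = 0.5 * 8.854e-6 * 57499 * 10000 / 36
F = 70.708 uN


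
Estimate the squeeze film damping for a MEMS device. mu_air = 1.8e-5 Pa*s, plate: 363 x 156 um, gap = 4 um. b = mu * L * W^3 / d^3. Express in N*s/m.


Step 1: Convert to SI.
L = 363e-6 m, W = 156e-6 m, d = 4e-6 m
Step 2: W^3 = (156e-6)^3 = 3.80e-12 m^3
Step 3: d^3 = (4e-6)^3 = 6.40e-17 m^3
Step 4: b = 1.8e-5 * 363e-6 * 3.80e-12 / 6.40e-17
b = 3.88e-04 N*s/m


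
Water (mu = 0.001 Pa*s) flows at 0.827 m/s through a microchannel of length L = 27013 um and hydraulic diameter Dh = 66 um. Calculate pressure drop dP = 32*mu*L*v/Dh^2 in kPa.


Step 1: Convert to SI: L = 27013e-6 m, Dh = 66e-6 m
Step 2: dP = 32 * 0.001 * 27013e-6 * 0.827 / (66e-6)^2
Step 3: dP = 164112.04 Pa
Step 4: Convert to kPa: dP = 164.11 kPa


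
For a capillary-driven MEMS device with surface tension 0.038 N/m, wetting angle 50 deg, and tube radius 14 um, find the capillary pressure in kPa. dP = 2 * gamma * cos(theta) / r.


Step 1: cos(50 deg) = 0.6428
Step 2: Convert r to m: r = 14e-6 m
Step 3: dP = 2 * 0.038 * 0.6428 / 14e-6 = 3489.5 Pa
Step 4: Convert Pa to kPa (divide by 1000).
dP = 3.49 kPa


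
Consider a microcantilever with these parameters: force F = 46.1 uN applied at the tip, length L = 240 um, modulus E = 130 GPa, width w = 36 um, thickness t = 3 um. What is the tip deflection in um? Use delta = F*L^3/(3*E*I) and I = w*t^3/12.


Step 1: Calculate the second moment of area.
I = w * t^3 / 12 = 36 * 3^3 / 12 = 81.0 um^4
Step 2: Convert E to consistent units (1 GPa = 1000 uN/um^2).
E = 130 GPa = 130000 uN/um^2
Step 3: Calculate tip deflection.
delta = F * L^3 / (3 * E * I)
delta = 46.1 * 240^3 / (3 * 130000 * 81.0)
delta = 20.1737 um


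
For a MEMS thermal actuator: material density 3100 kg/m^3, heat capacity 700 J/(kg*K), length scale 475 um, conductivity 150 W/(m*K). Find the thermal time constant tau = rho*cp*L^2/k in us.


Step 1: Convert L to m: L = 475e-6 m
Step 2: L^2 = (475e-6)^2 = 2.25625e-07 m^2
Step 3: tau = 3100 * 700 * 2.25625e-07 / 150 = 3.26404167e-03 s
Step 4: Convert to microseconds (multiply by 1e6).
tau = 3264.042 us


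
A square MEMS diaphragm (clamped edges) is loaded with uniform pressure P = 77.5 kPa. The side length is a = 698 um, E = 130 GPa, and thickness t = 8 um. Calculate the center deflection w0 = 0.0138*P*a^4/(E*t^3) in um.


Step 1: Convert pressure to compatible units (E is in GPa, so P in GPa).
P = 77.5 kPa = 77.5e-6 GPa
Step 2: Compute numerator: 0.0138 * P * a^4.
a^4 = 698^4 = 237367737616
numerator = 0.0138 * 77.5e-6 * 237367737616 = 2.538648e+05
Step 3: Compute denominator: E * t^3 = 130 * 8^3 = 66560
Step 4: w0 = numerator / denominator = 2.538648e+05 / 66560 = 3.8141 um


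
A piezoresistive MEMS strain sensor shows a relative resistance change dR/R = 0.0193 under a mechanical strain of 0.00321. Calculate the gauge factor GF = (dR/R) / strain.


Step 1: Identify values.
dR/R = 0.0193, strain = 0.00321
Step 2: GF = (dR/R) / strain = 0.0193 / 0.00321
GF = 6.0


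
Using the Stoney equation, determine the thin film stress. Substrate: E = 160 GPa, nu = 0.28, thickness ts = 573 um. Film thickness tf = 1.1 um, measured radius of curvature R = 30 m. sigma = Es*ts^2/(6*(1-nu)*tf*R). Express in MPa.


Step 1: Compute numerator: Es * ts^2 = 160 * 573^2 = 52532640 (GPa*um^2)
Step 2: Compute denominator (R in um): 6*(1-nu)*tf*R = 6*0.72*1.1*30e6 = 142560000.0 (um^2)
Step 3: sigma (GPa) = 52532640 / 142560000.0 = 3.68495e-01 GPa
Step 4: Convert to MPa (x1000): sigma = 368.5 MPa


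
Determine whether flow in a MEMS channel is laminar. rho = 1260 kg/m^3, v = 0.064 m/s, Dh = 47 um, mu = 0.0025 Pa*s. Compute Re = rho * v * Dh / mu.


Step 1: Convert Dh to meters: Dh = 47e-6 m
Step 2: Re = rho * v * Dh / mu
Re = 1260 * 0.064 * 47e-6 / 0.0025
Re = 1.516
Since Re = 1.516 is below ~2300, the flow is laminar.


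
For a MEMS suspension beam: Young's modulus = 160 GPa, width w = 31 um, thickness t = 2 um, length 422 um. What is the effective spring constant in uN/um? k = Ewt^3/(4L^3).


Step 1: Convert E to consistent units (1 GPa = 1000 uN/um^2).
E = 160 GPa = 160000 uN/um^2
Step 2: Compute t^3 = 2^3 = 8
Step 3: Compute L^3 = 422^3 = 75151448
Step 4: k = 160000 * 31 * 8 / (4 * 75151448)
k = 0.132 uN/um


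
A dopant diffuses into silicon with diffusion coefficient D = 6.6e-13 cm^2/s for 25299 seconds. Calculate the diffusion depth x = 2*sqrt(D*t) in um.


Step 1: Compute D*t = 6.6e-13 * 25299 = 1.669734e-08 cm^2
Step 2: sqrt(D*t) = 1.29218e-04 cm
Step 3: x = 2 * 1.29218e-04 cm = 2.58436e-04 cm
Step 4: Convert to um (1 cm = 1e4 um): x = 2.584 um


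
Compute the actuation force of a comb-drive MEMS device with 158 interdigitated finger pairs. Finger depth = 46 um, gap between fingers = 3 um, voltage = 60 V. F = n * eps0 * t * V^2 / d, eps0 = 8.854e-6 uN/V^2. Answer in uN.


Step 1: Parameters: n=158, eps0=8.854e-6 uN/V^2, t=46 um, V=60 V, d=3 um
Step 2: V^2 = 3600
Step 3: F = 158 * 8.854e-6 * 46 * 3600 / 3
F = 77.221 uN


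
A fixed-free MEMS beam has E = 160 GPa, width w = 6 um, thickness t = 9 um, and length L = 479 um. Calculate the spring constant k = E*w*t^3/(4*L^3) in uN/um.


Step 1: Convert E to consistent units (1 GPa = 1000 uN/um^2).
E = 160 GPa = 160000 uN/um^2
Step 2: Compute t^3 = 9^3 = 729
Step 3: Compute L^3 = 479^3 = 109902239
Step 4: k = 160000 * 6 * 729 / (4 * 109902239)
k = 1.592 uN/um


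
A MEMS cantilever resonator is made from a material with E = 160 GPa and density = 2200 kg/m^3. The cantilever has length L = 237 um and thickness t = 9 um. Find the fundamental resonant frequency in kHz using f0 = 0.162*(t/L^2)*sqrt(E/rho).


Step 1: Convert units to SI.
t_SI = 9e-6 m, L_SI = 237e-6 m
Step 2: Calculate sqrt(E/rho).
sqrt(160e9 / 2200) = 8528.03 m/s
Step 3: Compute f0.
f0 = 0.162 * 9e-6 / (237e-6)^2 * 8528.03 = 221365.3 Hz = 221.37 kHz


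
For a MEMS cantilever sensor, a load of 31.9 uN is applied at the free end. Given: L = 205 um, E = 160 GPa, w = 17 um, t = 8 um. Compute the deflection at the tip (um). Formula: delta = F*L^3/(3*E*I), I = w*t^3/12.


Step 1: Calculate the second moment of area.
I = w * t^3 / 12 = 17 * 8^3 / 12 = 725.3333 um^4
Step 2: Convert E to consistent units (1 GPa = 1000 uN/um^2).
E = 160 GPa = 160000 uN/um^2
Step 3: Calculate tip deflection.
delta = F * L^3 / (3 * E * I)
delta = 31.9 * 205^3 / (3 * 160000 * 725.3333)
delta = 0.7894 um


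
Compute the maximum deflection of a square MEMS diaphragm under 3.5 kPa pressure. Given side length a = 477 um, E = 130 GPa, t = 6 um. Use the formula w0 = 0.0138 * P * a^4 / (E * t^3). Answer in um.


Step 1: Convert pressure to compatible units (E is in GPa, so P in GPa).
P = 3.5 kPa = 3.5e-6 GPa
Step 2: Compute numerator: 0.0138 * P * a^4.
a^4 = 477^4 = 51769445841
numerator = 0.0138 * 3.5e-6 * 51769445841 = 2.5e+03
Step 3: Compute denominator: E * t^3 = 130 * 6^3 = 28080
Step 4: w0 = numerator / denominator = 2.5e+03 / 28080 = 0.089 um


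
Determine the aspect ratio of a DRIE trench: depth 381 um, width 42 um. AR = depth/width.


Step 1: AR = depth / width
Step 2: AR = 381 / 42
AR = 9.1


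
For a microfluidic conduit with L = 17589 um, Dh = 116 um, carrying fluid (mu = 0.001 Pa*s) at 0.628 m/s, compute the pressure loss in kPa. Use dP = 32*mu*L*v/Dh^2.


Step 1: Convert to SI: L = 17589e-6 m, Dh = 116e-6 m
Step 2: dP = 32 * 0.001 * 17589e-6 * 0.628 / (116e-6)^2
Step 3: dP = 26268.47 Pa
Step 4: Convert to kPa: dP = 26.27 kPa


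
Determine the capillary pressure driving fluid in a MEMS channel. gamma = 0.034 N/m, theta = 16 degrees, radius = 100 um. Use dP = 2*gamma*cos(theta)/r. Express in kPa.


Step 1: cos(16 deg) = 0.9613
Step 2: Convert r to m: r = 100e-6 m
Step 3: dP = 2 * 0.034 * 0.9613 / 100e-6 = 653.7 Pa
Step 4: Convert Pa to kPa (divide by 1000).
dP = 0.65 kPa


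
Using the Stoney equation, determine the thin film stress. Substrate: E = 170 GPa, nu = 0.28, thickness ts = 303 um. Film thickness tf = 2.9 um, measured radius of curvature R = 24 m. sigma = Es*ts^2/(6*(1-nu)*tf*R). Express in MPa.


Step 1: Compute numerator: Es * ts^2 = 170 * 303^2 = 15607530 (GPa*um^2)
Step 2: Compute denominator (R in um): 6*(1-nu)*tf*R = 6*0.72*2.9*24e6 = 300672000.0 (um^2)
Step 3: sigma (GPa) = 15607530 / 300672000.0 = 5.1909e-02 GPa
Step 4: Convert to MPa (x1000): sigma = 51.9 MPa


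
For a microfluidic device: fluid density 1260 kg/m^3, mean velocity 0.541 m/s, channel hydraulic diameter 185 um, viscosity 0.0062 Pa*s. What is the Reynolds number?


Step 1: Convert Dh to meters: Dh = 185e-6 m
Step 2: Re = rho * v * Dh / mu
Re = 1260 * 0.541 * 185e-6 / 0.0062
Re = 20.34


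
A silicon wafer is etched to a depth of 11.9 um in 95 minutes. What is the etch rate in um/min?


Step 1: Etch rate = depth / time
Step 2: rate = 11.9 / 95
rate = 0.125 um/min


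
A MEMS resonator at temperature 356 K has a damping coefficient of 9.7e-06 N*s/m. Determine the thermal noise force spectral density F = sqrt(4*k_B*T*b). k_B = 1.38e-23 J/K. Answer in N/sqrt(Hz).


Step 1: Compute 4 * k_B * T * b
= 4 * 1.38e-23 * 356 * 9.7e-06
= 1.9062e-25 N^2/Hz
Step 2: F_noise = sqrt(1.9062e-25)
F_noise = 4.37e-13 N/sqrt(Hz)


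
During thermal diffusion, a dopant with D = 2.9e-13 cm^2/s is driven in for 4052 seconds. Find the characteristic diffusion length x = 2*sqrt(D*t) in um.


Step 1: Compute D*t = 2.9e-13 * 4052 = 1.17508e-09 cm^2
Step 2: sqrt(D*t) = 3.4279e-05 cm
Step 3: x = 2 * 3.4279e-05 cm = 6.8558e-05 cm
Step 4: Convert to um (1 cm = 1e4 um): x = 0.686 um


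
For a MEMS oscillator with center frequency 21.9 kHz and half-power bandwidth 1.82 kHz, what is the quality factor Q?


Step 1: Q = f0 / bandwidth
Step 2: Q = 21.9 / 1.82
Q = 12.0


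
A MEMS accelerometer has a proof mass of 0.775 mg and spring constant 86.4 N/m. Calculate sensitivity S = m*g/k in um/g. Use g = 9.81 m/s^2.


Step 1: Convert mass: m = 0.775 mg = 7.75e-07 kg
Step 2: S = m * g / k = 7.75e-07 * 9.81 / 86.4
Step 3: S = 8.80e-08 m/g
Step 4: Convert to um/g: S = 0.088 um/g


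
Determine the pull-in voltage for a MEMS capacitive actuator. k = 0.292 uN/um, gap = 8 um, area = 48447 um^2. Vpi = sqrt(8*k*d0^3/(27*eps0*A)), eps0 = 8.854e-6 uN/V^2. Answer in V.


Step 1: Compute numerator: 8 * k * d0^3 = 8 * 0.292 * 8^3 = 1196.032
Step 2: Compute denominator: 27 * eps0 * A = 27 * 8.854e-6 * 48447 = 11.581643
Step 3: Vpi = sqrt(1196.032 / 11.581643)
Vpi = 10.16 V


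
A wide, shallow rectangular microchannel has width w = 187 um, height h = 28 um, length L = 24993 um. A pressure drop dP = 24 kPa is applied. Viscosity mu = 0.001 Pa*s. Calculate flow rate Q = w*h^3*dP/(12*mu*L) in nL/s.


Step 1: Convert all dimensions to SI (meters).
w = 187e-6 m, h = 28e-6 m, L = 24993e-6 m, dP = 24e3 Pa
Step 2: Q = w * h^3 * dP / (12 * mu * L)
Q = 187e-6 * (28e-6)^3 * 24e3 / (12 * 0.001 * 24993e-6) = 3.284939e-10 m^3/s
Step 3: Convert Q from m^3/s to nL/s (1 m^3 = 1e12 nL, so multiply by 1e12).
Q = 328.494 nL/s


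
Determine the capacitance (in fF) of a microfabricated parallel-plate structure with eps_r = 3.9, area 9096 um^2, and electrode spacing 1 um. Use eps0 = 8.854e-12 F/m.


Step 1: Convert area to m^2: A = 9096e-12 m^2
Step 2: Convert gap to m: d = 1e-6 m
Step 3: C = eps0 * eps_r * A / d
C = 8.854e-12 * 3.9 * 9096e-12 / 1e-6
Step 4: Convert to fF (multiply by 1e15).
C = 314.09 fF


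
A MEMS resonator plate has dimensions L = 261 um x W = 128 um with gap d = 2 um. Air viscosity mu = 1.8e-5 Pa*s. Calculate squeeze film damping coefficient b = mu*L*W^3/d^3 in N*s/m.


Step 1: Convert to SI.
L = 261e-6 m, W = 128e-6 m, d = 2e-6 m
Step 2: W^3 = (128e-6)^3 = 2.10e-12 m^3
Step 3: d^3 = (2e-6)^3 = 8.00e-18 m^3
Step 4: b = 1.8e-5 * 261e-6 * 2.10e-12 / 8.00e-18
b = 1.23e-03 N*s/m


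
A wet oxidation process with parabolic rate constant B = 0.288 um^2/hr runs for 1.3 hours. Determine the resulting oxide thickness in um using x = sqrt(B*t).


Step 1: Compute B*t = 0.288 * 1.3 = 0.3744
Step 2: x = sqrt(0.3744)
x = 0.612 um


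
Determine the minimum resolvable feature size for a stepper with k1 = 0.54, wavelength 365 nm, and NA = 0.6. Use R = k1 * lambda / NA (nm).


Step 1: Identify values: k1 = 0.54, lambda = 365 nm, NA = 0.6
Step 2: R = k1 * lambda / NA
R = 0.54 * 365 / 0.6
R = 328.5 nm


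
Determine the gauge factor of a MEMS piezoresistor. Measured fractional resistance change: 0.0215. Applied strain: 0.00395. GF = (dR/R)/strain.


Step 1: Identify values.
dR/R = 0.0215, strain = 0.00395
Step 2: GF = (dR/R) / strain = 0.0215 / 0.00395
GF = 5.4


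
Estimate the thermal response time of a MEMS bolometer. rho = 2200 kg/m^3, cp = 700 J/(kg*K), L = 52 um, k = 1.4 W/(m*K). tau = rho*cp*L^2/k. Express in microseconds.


Step 1: Convert L to m: L = 52e-6 m
Step 2: L^2 = (52e-6)^2 = 2.704e-09 m^2
Step 3: tau = 2200 * 700 * 2.704e-09 / 1.4 = 2.9744e-03 s
Step 4: Convert to microseconds (multiply by 1e6).
tau = 2974.4 us


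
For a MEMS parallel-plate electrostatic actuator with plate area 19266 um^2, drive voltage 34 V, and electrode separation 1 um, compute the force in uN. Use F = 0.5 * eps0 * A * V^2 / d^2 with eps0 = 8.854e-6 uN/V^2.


Step 1: Identify parameters.
eps0 = 8.854e-6 uN/V^2, A = 19266 um^2, V = 34 V, d = 1 um
Step 2: Compute V^2 = 34^2 = 1156
Step 3: Compute d^2 = 1^2 = 1
Step 4: F = 0.5 * 8.854e-6 * 19266 * 1156 / 1
F = 98.596 uN


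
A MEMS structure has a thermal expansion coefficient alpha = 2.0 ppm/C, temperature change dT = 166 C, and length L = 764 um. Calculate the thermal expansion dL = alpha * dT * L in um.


Step 1: Convert CTE: alpha = 2.0 ppm/C = 2.0e-6 /C
Step 2: dL = 2.0e-6 * 166 * 764
dL = 0.2536 um


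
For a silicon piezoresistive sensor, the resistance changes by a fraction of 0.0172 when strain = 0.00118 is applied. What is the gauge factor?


Step 1: Identify values.
dR/R = 0.0172, strain = 0.00118
Step 2: GF = (dR/R) / strain = 0.0172 / 0.00118
GF = 14.6


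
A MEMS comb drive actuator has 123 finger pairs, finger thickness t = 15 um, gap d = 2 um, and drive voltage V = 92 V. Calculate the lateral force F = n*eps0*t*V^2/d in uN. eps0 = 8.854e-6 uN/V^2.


Step 1: Parameters: n=123, eps0=8.854e-6 uN/V^2, t=15 um, V=92 V, d=2 um
Step 2: V^2 = 8464
Step 3: F = 123 * 8.854e-6 * 15 * 8464 / 2
F = 69.132 uN


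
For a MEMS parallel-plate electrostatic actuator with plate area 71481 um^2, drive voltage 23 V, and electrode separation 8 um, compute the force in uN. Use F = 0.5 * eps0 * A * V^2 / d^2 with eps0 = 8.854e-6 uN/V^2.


Step 1: Identify parameters.
eps0 = 8.854e-6 uN/V^2, A = 71481 um^2, V = 23 V, d = 8 um
Step 2: Compute V^2 = 23^2 = 529
Step 3: Compute d^2 = 8^2 = 64
Step 4: F = 0.5 * 8.854e-6 * 71481 * 529 / 64
F = 2.616 uN


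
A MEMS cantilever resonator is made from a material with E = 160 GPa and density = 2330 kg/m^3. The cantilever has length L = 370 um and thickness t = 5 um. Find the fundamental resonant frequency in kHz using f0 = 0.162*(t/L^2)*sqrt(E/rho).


Step 1: Convert units to SI.
t_SI = 5e-6 m, L_SI = 370e-6 m
Step 2: Calculate sqrt(E/rho).
sqrt(160e9 / 2330) = 8286.71 m/s
Step 3: Compute f0.
f0 = 0.162 * 5e-6 / (370e-6)^2 * 8286.71 = 49030.2 Hz = 49.03 kHz


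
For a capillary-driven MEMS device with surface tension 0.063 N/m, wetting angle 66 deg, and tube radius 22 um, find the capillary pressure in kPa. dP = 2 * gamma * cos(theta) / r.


Step 1: cos(66 deg) = 0.4067
Step 2: Convert r to m: r = 22e-6 m
Step 3: dP = 2 * 0.063 * 0.4067 / 22e-6 = 2329.3 Pa
Step 4: Convert Pa to kPa (divide by 1000).
dP = 2.33 kPa


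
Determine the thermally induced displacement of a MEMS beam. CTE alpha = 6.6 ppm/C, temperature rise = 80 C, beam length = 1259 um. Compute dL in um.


Step 1: Convert CTE: alpha = 6.6 ppm/C = 6.6e-6 /C
Step 2: dL = 6.6e-6 * 80 * 1259
dL = 0.6648 um


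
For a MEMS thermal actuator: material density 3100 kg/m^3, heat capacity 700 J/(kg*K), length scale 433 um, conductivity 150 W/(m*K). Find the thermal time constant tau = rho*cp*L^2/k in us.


Step 1: Convert L to m: L = 433e-6 m
Step 2: L^2 = (433e-6)^2 = 1.87489e-07 m^2
Step 3: tau = 3100 * 700 * 1.87489e-07 / 150 = 2.71234087e-03 s
Step 4: Convert to microseconds (multiply by 1e6).
tau = 2712.341 us


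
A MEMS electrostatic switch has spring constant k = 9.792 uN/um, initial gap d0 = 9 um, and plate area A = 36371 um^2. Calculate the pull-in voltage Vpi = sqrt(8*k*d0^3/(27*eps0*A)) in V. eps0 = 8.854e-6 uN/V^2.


Step 1: Compute numerator: 8 * k * d0^3 = 8 * 9.792 * 9^3 = 57106.944
Step 2: Compute denominator: 27 * eps0 * A = 27 * 8.854e-6 * 36371 = 8.694779
Step 3: Vpi = sqrt(57106.944 / 8.694779)
Vpi = 81.04 V


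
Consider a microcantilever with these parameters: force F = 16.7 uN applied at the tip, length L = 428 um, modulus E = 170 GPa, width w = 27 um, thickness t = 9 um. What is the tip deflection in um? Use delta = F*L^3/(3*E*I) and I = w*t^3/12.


Step 1: Calculate the second moment of area.
I = w * t^3 / 12 = 27 * 9^3 / 12 = 1640.25 um^4
Step 2: Convert E to consistent units (1 GPa = 1000 uN/um^2).
E = 170 GPa = 170000 uN/um^2
Step 3: Calculate tip deflection.
delta = F * L^3 / (3 * E * I)
delta = 16.7 * 428^3 / (3 * 170000 * 1640.25)
delta = 1.5652 um


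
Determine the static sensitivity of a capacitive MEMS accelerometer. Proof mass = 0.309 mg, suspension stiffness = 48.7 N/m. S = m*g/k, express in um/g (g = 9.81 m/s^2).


Step 1: Convert mass: m = 0.309 mg = 3.09e-07 kg
Step 2: S = m * g / k = 3.09e-07 * 9.81 / 48.7
Step 3: S = 6.22e-08 m/g
Step 4: Convert to um/g: S = 0.062 um/g


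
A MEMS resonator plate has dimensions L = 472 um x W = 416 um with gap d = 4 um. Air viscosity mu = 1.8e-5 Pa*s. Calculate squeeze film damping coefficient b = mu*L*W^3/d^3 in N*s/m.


Step 1: Convert to SI.
L = 472e-6 m, W = 416e-6 m, d = 4e-6 m
Step 2: W^3 = (416e-6)^3 = 7.20e-11 m^3
Step 3: d^3 = (4e-6)^3 = 6.40e-17 m^3
Step 4: b = 1.8e-5 * 472e-6 * 7.20e-11 / 6.40e-17
b = 9.56e-03 N*s/m


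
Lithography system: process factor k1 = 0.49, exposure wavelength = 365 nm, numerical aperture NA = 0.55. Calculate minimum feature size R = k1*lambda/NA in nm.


Step 1: Identify values: k1 = 0.49, lambda = 365 nm, NA = 0.55
Step 2: R = k1 * lambda / NA
R = 0.49 * 365 / 0.55
R = 325.2 nm


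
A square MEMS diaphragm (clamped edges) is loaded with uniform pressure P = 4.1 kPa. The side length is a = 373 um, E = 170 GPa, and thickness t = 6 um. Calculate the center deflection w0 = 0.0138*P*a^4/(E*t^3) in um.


Step 1: Convert pressure to compatible units (E is in GPa, so P in GPa).
P = 4.1 kPa = 4.1e-6 GPa
Step 2: Compute numerator: 0.0138 * P * a^4.
a^4 = 373^4 = 19356878641
numerator = 0.0138 * 4.1e-6 * 19356878641 = 1.0952e+03
Step 3: Compute denominator: E * t^3 = 170 * 6^3 = 36720
Step 4: w0 = numerator / denominator = 1.0952e+03 / 36720 = 0.0298 um


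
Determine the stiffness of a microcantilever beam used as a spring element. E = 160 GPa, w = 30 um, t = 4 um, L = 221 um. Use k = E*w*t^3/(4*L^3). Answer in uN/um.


Step 1: Convert E to consistent units (1 GPa = 1000 uN/um^2).
E = 160 GPa = 160000 uN/um^2
Step 2: Compute t^3 = 4^3 = 64
Step 3: Compute L^3 = 221^3 = 10793861
Step 4: k = 160000 * 30 * 64 / (4 * 10793861)
k = 7.1152 uN/um


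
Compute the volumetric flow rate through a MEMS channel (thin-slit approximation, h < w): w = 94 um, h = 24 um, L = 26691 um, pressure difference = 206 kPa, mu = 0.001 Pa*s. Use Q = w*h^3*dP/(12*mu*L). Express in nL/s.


Step 1: Convert all dimensions to SI (meters).
w = 94e-6 m, h = 24e-6 m, L = 26691e-6 m, dP = 206e3 Pa
Step 2: Q = w * h^3 * dP / (12 * mu * L)
Q = 94e-6 * (24e-6)^3 * 206e3 / (12 * 0.001 * 26691e-6) = 8.3576217e-10 m^3/s
Step 3: Convert Q from m^3/s to nL/s (1 m^3 = 1e12 nL, so multiply by 1e12).
Q = 835.762 nL/s


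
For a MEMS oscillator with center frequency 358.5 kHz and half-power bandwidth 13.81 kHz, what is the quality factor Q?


Step 1: Q = f0 / bandwidth
Step 2: Q = 358.5 / 13.81
Q = 26.0


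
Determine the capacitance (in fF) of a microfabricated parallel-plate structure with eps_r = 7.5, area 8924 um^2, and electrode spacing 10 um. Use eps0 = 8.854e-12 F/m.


Step 1: Convert area to m^2: A = 8924e-12 m^2
Step 2: Convert gap to m: d = 10e-6 m
Step 3: C = eps0 * eps_r * A / d
C = 8.854e-12 * 7.5 * 8924e-12 / 10e-6
Step 4: Convert to fF (multiply by 1e15).
C = 59.26 fF


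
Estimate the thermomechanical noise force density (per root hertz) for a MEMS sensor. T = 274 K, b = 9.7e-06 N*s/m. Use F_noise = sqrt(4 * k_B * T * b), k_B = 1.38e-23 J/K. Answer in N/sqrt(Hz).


Step 1: Compute 4 * k_B * T * b
= 4 * 1.38e-23 * 274 * 9.7e-06
= 1.4671e-25 N^2/Hz
Step 2: F_noise = sqrt(1.4671e-25)
F_noise = 3.83e-13 N/sqrt(Hz)


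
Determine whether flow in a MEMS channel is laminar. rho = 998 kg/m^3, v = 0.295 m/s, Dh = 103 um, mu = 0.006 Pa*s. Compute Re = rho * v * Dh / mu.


Step 1: Convert Dh to meters: Dh = 103e-6 m
Step 2: Re = rho * v * Dh / mu
Re = 998 * 0.295 * 103e-6 / 0.006
Re = 5.054
Since Re = 5.054 is below ~2300, the flow is laminar.


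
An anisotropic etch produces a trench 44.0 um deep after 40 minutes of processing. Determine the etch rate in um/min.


Step 1: Etch rate = depth / time
Step 2: rate = 44.0 / 40
rate = 1.1 um/min


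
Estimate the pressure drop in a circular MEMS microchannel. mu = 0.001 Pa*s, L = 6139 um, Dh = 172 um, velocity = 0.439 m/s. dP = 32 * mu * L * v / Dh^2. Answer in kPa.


Step 1: Convert to SI: L = 6139e-6 m, Dh = 172e-6 m
Step 2: dP = 32 * 0.001 * 6139e-6 * 0.439 / (172e-6)^2
Step 3: dP = 2915.11 Pa
Step 4: Convert to kPa: dP = 2.92 kPa


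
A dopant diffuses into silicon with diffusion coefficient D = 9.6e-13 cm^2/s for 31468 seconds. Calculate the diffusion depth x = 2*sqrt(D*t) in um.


Step 1: Compute D*t = 9.6e-13 * 31468 = 3.020928e-08 cm^2
Step 2: sqrt(D*t) = 1.73808e-04 cm
Step 3: x = 2 * 1.73808e-04 cm = 3.47616e-04 cm
Step 4: Convert to um (1 cm = 1e4 um): x = 3.476 um


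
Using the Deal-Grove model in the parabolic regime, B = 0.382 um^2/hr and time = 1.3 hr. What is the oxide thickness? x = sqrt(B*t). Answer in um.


Step 1: Compute B*t = 0.382 * 1.3 = 0.4966
Step 2: x = sqrt(0.4966)
x = 0.705 um


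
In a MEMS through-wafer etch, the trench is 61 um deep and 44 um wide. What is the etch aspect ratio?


Step 1: AR = depth / width
Step 2: AR = 61 / 44
AR = 1.4


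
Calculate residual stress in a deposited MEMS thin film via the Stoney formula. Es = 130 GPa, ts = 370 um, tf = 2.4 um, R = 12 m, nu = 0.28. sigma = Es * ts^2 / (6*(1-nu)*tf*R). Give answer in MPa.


Step 1: Compute numerator: Es * ts^2 = 130 * 370^2 = 17797000 (GPa*um^2)
Step 2: Compute denominator (R in um): 6*(1-nu)*tf*R = 6*0.72*2.4*12e6 = 124416000.0 (um^2)
Step 3: sigma (GPa) = 17797000 / 124416000.0 = 1.43044e-01 GPa
Step 4: Convert to MPa (x1000): sigma = 143.0 MPa


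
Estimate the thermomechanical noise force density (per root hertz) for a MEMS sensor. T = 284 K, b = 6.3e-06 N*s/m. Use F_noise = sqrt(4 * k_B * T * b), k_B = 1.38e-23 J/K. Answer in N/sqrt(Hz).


Step 1: Compute 4 * k_B * T * b
= 4 * 1.38e-23 * 284 * 6.3e-06
= 9.8764e-26 N^2/Hz
Step 2: F_noise = sqrt(9.8764e-26)
F_noise = 3.14e-13 N/sqrt(Hz)


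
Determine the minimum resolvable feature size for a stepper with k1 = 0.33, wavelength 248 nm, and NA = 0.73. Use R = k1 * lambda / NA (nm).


Step 1: Identify values: k1 = 0.33, lambda = 248 nm, NA = 0.73
Step 2: R = k1 * lambda / NA
R = 0.33 * 248 / 0.73
R = 112.1 nm


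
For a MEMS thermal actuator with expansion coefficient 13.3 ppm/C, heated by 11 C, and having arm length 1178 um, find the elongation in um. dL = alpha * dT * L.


Step 1: Convert CTE: alpha = 13.3 ppm/C = 13.3e-6 /C
Step 2: dL = 13.3e-6 * 11 * 1178
dL = 0.1723 um


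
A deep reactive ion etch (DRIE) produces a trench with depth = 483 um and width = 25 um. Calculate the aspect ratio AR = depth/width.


Step 1: AR = depth / width
Step 2: AR = 483 / 25
AR = 19.3


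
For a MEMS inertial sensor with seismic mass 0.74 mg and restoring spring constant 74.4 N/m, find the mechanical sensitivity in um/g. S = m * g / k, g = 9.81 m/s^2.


Step 1: Convert mass: m = 0.74 mg = 7.40e-07 kg
Step 2: S = m * g / k = 7.40e-07 * 9.81 / 74.4
Step 3: S = 9.76e-08 m/g
Step 4: Convert to um/g: S = 0.098 um/g


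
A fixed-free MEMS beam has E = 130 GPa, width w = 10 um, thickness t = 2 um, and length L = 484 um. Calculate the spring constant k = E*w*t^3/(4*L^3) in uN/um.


Step 1: Convert E to consistent units (1 GPa = 1000 uN/um^2).
E = 130 GPa = 130000 uN/um^2
Step 2: Compute t^3 = 2^3 = 8
Step 3: Compute L^3 = 484^3 = 113379904
Step 4: k = 130000 * 10 * 8 / (4 * 113379904)
k = 0.0229 uN/um


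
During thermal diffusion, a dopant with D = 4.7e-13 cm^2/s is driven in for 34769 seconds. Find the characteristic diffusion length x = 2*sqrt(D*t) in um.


Step 1: Compute D*t = 4.7e-13 * 34769 = 1.634143e-08 cm^2
Step 2: sqrt(D*t) = 1.27834e-04 cm
Step 3: x = 2 * 1.27834e-04 cm = 2.55668e-04 cm
Step 4: Convert to um (1 cm = 1e4 um): x = 2.557 um


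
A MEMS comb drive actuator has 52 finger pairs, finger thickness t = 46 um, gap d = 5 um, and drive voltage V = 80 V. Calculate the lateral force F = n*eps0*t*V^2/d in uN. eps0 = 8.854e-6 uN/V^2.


Step 1: Parameters: n=52, eps0=8.854e-6 uN/V^2, t=46 um, V=80 V, d=5 um
Step 2: V^2 = 6400
Step 3: F = 52 * 8.854e-6 * 46 * 6400 / 5
F = 27.109 uN


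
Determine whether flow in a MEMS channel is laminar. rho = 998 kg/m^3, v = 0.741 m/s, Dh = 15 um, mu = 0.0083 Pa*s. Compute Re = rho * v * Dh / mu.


Step 1: Convert Dh to meters: Dh = 15e-6 m
Step 2: Re = rho * v * Dh / mu
Re = 998 * 0.741 * 15e-6 / 0.0083
Re = 1.336
Since Re = 1.336 is below ~2300, the flow is laminar.


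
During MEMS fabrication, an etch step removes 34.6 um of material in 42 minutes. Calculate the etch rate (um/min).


Step 1: Etch rate = depth / time
Step 2: rate = 34.6 / 42
rate = 0.824 um/min


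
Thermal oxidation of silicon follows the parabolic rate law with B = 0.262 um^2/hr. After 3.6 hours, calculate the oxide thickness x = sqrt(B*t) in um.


Step 1: Compute B*t = 0.262 * 3.6 = 0.9432
Step 2: x = sqrt(0.9432)
x = 0.971 um


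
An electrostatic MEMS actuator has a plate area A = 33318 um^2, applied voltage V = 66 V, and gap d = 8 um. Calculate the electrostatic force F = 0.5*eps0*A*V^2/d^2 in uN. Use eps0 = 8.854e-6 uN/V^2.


Step 1: Identify parameters.
eps0 = 8.854e-6 uN/V^2, A = 33318 um^2, V = 66 V, d = 8 um
Step 2: Compute V^2 = 66^2 = 4356
Step 3: Compute d^2 = 8^2 = 64
Step 4: F = 0.5 * 8.854e-6 * 33318 * 4356 / 64
F = 10.039 uN
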